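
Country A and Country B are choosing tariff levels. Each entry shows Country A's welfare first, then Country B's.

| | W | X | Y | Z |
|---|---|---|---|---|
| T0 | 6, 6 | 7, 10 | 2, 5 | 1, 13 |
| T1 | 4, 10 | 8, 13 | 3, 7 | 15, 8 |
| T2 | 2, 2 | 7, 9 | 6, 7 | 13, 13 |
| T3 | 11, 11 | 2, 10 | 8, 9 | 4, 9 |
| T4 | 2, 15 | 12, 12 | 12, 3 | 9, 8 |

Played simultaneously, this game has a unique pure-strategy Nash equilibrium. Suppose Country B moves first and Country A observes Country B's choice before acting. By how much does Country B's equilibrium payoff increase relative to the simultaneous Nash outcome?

Country A best-responds to each possible Country B move:
- W → Country A plays T3 (best of 6, 4, 2, 11, 2); Country B gets 11.
- X → Country A plays T4 (best of 7, 8, 7, 2, 12); Country B gets 12.
- Y → Country A plays T4 (best of 2, 3, 6, 8, 12); Country B gets 3.
- Z → Country A plays T1 (best of 1, 15, 13, 4, 9); Country B gets 8.
Country B's induced payoffs are 11, 12, 3, 8, so Country B commits to X. Subgame-perfect outcome: (T4, X) with payoffs (12, 12).
For the simultaneous game, intersect best replies.
Country A's best replies: W→T3; X→T4; Y→T4; Z→T1.
Country B's best replies: T0→Z; T1→X; T2→Z; T3→W; T4→W.
Only (T3, W) has each player best-responding; Nash payoffs (11, 11).
Country B's commitment gain: 12 − 11 = 1.

1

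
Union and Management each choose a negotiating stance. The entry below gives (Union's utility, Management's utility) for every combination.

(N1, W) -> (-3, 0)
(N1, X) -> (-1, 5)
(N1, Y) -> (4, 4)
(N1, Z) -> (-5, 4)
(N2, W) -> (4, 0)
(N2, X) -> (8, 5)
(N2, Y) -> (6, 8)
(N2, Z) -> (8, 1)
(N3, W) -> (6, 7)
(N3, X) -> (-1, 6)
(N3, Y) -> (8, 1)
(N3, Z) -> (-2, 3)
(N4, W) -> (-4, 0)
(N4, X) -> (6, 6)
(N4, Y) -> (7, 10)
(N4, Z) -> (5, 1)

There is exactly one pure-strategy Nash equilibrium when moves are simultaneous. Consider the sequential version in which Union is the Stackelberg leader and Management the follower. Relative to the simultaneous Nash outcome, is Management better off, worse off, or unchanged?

Management best-responds to each possible Union move:
- N1 → Management plays X (best of 0, 5, 4, 4); Union gets -1.
- N2 → Management plays Y (best of 0, 5, 8, 1); Union gets 6.
- N3 → Management plays W (best of 7, 6, 1, 3); Union gets 6.
- N4 → Management plays Y (best of 0, 6, 10, 1); Union gets 7.
Among -1, 6, 6, 7, the best is 7 at N4. Subgame-perfect outcome: (N4, Y) with payoffs (7, 10).
Now find the simultaneous Nash equilibrium.
Union's best replies: W→N3; X→N2; Y→N3; Z→N2.
Management's best replies: N1→X; N2→Y; N3→W; N4→Y.
Only (N3, W) has each player best-responding; Nash payoffs (6, 7).
Management earns 10 sequentially versus 7 at the Nash outcome: better off.

better off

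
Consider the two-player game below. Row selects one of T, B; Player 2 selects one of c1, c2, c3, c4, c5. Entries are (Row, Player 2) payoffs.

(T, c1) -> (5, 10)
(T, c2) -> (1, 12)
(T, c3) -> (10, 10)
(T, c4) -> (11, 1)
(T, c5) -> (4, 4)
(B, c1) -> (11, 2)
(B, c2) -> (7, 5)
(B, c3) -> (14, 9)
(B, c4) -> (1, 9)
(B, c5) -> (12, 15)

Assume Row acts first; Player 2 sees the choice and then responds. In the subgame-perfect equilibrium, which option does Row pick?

B

Backward induction with Row moving first.
- T: Player 2 compares 10, 12, 10, 1, 4 and picks c2; Row would get 1.
- B: Player 2 compares 2, 5, 9, 9, 15 and picks c5; Row would get 12.
Row's induced payoffs are 1, 12, so Row commits to B. Subgame-perfect outcome: (B, c5) with payoffs (12, 15).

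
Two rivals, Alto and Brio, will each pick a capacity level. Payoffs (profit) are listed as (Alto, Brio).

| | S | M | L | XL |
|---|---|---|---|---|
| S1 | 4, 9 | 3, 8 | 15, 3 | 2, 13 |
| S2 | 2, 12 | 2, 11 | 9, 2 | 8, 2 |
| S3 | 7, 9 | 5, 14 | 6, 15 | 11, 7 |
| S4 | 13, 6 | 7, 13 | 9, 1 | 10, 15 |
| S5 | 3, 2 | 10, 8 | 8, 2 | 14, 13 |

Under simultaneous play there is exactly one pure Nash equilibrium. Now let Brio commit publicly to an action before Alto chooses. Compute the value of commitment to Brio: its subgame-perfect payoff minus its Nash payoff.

0

Work backward from Alto's decision.
- S → Alto plays S4 (best of 4, 2, 7, 13, 3); Brio gets 6.
- M → Alto plays S5 (best of 3, 2, 5, 7, 10); Brio gets 8.
- L → Alto plays S1 (best of 15, 9, 6, 9, 8); Brio gets 3.
- XL → Alto plays S5 (best of 2, 8, 11, 10, 14); Brio gets 13.
Maximizing over 6, 8, 3, 13, Brio chooses XL. Subgame-perfect outcome: (S5, XL) with payoffs (14, 13).
Under simultaneous play:
Alto's best replies: S→S4; M→S5; L→S1; XL→S5.
Brio's best replies: S1→XL; S2→S; S3→L; S4→XL; S5→XL.
The unique mutual best reply is (S5, XL), giving (14, 13).
Brio's commitment gain: 13 − 13 = 0.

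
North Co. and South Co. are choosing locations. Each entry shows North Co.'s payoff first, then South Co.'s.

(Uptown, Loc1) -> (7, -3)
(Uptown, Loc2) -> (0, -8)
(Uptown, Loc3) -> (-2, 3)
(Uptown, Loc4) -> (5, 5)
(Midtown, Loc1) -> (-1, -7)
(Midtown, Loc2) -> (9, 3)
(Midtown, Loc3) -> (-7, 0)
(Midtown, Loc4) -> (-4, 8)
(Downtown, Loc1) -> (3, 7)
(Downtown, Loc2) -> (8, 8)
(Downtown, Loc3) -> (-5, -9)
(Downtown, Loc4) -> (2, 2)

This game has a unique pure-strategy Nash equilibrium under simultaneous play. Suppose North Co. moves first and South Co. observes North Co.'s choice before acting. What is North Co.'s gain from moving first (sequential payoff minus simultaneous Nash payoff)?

3

Solve by backward induction (North Co. leads).
- Uptown: BR = Loc4, leader payoff 5.
- Midtown: BR = Loc4, leader payoff -4.
- Downtown: BR = Loc2, leader payoff 8.
North Co.'s induced payoffs are 5, -4, 8, so North Co. commits to Downtown. Subgame-perfect outcome: (Downtown, Loc2) with payoffs (8, 8).
Under simultaneous play:
North Co.'s best replies: Loc1→Uptown; Loc2→Midtown; Loc3→Uptown; Loc4→Uptown.
South Co.'s best replies: Uptown→Loc4; Midtown→Loc4; Downtown→Loc2.
The unique mutual best reply is (Uptown, Loc4), giving (5, 5).
North Co.'s commitment gain: 8 − 5 = 3.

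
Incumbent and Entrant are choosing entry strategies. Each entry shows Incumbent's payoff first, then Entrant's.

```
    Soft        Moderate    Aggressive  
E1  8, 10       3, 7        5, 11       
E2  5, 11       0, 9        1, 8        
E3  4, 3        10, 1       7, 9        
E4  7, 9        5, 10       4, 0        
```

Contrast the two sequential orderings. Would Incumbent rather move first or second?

second

If Incumbent leads: Entrant's best replies are E1→Aggressive, E2→Soft, E3→Aggressive, E4→Moderate; Incumbent's induced payoffs 5, 5, 7, 5; outcome (E3, Aggressive), payoffs (7, 9).
If Entrant leads: Incumbent's best replies are Soft→E1, Moderate→E3, Aggressive→E3; Entrant's induced payoffs 10, 1, 9; outcome (E1, Soft), payoffs (8, 10).
Incumbent gets 7 moving first and 8 moving second, so Incumbent prefers to move second.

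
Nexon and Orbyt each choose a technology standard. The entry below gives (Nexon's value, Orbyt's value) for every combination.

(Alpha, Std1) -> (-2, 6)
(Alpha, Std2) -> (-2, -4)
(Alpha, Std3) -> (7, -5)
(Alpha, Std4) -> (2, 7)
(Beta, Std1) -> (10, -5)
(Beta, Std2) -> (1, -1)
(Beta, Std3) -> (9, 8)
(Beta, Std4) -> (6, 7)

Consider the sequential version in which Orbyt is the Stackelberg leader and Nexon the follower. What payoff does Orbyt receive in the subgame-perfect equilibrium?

Backward induction with Orbyt moving first.
- Std1: BR = Beta, leader payoff -5.
- Std2: BR = Beta, leader payoff -1.
- Std3: BR = Beta, leader payoff 8.
- Std4: BR = Beta, leader payoff 7.
Among -5, -1, 8, 7, the best is 8 at Std3. Subgame-perfect outcome: (Beta, Std3) with payoffs (9, 8).

8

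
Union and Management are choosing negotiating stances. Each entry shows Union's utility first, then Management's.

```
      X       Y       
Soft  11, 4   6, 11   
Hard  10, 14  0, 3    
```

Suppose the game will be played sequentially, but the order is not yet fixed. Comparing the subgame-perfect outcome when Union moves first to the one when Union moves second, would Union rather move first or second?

If Union leads: Management's best replies are Soft→Y, Hard→X; Union's induced payoffs 6, 10; outcome (Hard, X), payoffs (10, 14).
If Management leads: Union's best replies are X→Soft, Y→Soft; Management's induced payoffs 4, 11; outcome (Soft, Y), payoffs (6, 11).
Union gets 10 moving first and 6 moving second, so Union prefers to move first.

first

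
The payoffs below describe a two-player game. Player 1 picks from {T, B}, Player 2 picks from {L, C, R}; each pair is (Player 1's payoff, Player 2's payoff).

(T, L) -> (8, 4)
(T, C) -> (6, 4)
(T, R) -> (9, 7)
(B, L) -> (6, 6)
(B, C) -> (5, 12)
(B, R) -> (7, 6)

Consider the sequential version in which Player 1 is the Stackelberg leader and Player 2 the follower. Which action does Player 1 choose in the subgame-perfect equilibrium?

T

Player 2 best-responds to each possible Player 1 move:
- T: Player 2 compares 4, 4, 7 and picks R; Player 1 would get 9.
- B: Player 2 compares 6, 12, 6 and picks C; Player 1 would get 5.
Player 1's induced payoffs are 9, 5, so Player 1 commits to T. Subgame-perfect outcome: (T, R) with payoffs (9, 7).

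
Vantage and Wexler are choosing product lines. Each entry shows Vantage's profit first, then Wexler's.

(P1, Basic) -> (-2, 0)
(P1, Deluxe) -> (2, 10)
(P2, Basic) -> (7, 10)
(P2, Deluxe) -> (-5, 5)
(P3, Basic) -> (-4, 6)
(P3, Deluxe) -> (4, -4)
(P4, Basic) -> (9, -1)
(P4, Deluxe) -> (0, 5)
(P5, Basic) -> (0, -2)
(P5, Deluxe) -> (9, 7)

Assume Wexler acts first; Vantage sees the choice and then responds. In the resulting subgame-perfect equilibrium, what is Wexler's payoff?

7

Solve by backward induction (Wexler leads).
- Basic: Vantage compares -2, 7, -4, 9, 0 and picks P4; Wexler would get -1.
- Deluxe: Vantage compares 2, -5, 4, 0, 9 and picks P5; Wexler would get 7.
Maximizing over -1, 7, Wexler chooses Deluxe. Subgame-perfect outcome: (P5, Deluxe) with payoffs (9, 7).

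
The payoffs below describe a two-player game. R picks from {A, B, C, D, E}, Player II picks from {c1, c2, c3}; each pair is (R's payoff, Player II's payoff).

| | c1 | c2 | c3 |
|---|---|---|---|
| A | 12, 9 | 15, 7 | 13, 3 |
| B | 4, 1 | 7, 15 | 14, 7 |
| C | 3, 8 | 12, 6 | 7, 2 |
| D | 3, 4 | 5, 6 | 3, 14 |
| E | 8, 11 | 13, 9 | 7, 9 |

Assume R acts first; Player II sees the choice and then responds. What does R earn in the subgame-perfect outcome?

Player II best-responds to each possible R move:
- A: Player II compares 9, 7, 3 and picks c1; R would get 12.
- B: Player II compares 1, 15, 7 and picks c2; R would get 7.
- C: Player II compares 8, 6, 2 and picks c1; R would get 3.
- D: Player II compares 4, 6, 14 and picks c3; R would get 3.
- E: Player II compares 11, 9, 9 and picks c1; R would get 8.
Among 12, 7, 3, 3, 8, the best is 12 at A. Subgame-perfect outcome: (A, c1) with payoffs (12, 9).

12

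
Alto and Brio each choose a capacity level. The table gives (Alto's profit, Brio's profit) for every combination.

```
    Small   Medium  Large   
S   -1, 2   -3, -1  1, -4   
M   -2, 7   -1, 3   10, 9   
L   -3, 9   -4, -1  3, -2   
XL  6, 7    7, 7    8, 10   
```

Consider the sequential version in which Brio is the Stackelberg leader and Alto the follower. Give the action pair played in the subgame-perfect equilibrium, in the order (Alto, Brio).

Backward induction with Brio moving first.
- Small → Alto plays XL (best of -1, -2, -3, 6); Brio gets 7.
- Medium → Alto plays XL (best of -3, -1, -4, 7); Brio gets 7.
- Large → Alto plays M (best of 1, 10, 3, 8); Brio gets 9.
Maximizing over 7, 7, 9, Brio chooses Large. Subgame-perfect outcome: (M, Large) with payoffs (10, 9).

(M, Large)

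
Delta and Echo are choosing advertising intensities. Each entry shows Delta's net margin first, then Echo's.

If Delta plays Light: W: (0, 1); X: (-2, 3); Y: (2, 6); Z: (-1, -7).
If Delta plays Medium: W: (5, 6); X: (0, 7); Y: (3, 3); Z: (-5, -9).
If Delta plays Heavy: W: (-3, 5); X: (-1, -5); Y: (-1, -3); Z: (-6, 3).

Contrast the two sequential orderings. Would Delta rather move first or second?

If Delta leads: Echo's best replies are Light→Y, Medium→X, Heavy→W; Delta's induced payoffs 2, 0, -3; outcome (Light, Y), payoffs (2, 6).
If Echo leads: Delta's best replies are W→Medium, X→Medium, Y→Medium, Z→Light; Echo's induced payoffs 6, 7, 3, -7; outcome (Medium, X), payoffs (0, 7).
Delta gets 2 moving first and 0 moving second, so Delta prefers to move first.

first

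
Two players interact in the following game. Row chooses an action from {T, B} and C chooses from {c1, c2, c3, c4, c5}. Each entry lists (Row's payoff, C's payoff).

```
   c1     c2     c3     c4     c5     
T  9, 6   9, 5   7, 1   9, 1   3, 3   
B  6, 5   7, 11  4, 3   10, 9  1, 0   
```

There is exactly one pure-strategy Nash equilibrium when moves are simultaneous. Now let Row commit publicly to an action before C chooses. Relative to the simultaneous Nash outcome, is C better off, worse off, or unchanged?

C best-responds to each possible Row move:
- T: BR = c1, leader payoff 9.
- B: BR = c2, leader payoff 7.
Row's induced payoffs are 9, 7, so Row commits to T. Subgame-perfect outcome: (T, c1) with payoffs (9, 6).
Under simultaneous play:
Row's best replies: c1→T; c2→T; c3→T; c4→B; c5→T.
C's best replies: T→c1; B→c2.
Only (T, c1) has each player best-responding; Nash payoffs (9, 6).
C earns 6 sequentially versus 6 at the Nash outcome: unchanged.

unchanged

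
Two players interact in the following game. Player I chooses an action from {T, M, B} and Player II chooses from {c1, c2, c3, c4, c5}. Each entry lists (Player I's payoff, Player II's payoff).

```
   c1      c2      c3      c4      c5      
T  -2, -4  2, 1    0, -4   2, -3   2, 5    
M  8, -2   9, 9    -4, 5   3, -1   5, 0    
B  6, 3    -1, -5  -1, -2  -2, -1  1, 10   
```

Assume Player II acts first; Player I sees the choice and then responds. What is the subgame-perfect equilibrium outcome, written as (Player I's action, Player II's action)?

(M, c2)

Solve by backward induction (Player II leads).
- c1: Player I compares -2, 8, 6 and picks M; Player II would get -2.
- c2: Player I compares 2, 9, -1 and picks M; Player II would get 9.
- c3: Player I compares 0, -4, -1 and picks T; Player II would get -4.
- c4: Player I compares 2, 3, -2 and picks M; Player II would get -1.
- c5: Player I compares 2, 5, 1 and picks M; Player II would get 0.
Maximizing over -2, 9, -4, -1, 0, Player II chooses c2. Subgame-perfect outcome: (M, c2) with payoffs (9, 9).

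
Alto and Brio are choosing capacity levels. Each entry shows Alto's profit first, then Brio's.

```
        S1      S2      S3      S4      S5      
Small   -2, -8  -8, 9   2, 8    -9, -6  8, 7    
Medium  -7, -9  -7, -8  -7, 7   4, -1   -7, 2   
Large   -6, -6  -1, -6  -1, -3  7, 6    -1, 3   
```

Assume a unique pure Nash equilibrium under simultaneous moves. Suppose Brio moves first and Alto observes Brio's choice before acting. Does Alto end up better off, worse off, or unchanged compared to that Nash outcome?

Alto best-responds to each possible Brio move:
- S1: BR = Small, leader payoff -8.
- S2: BR = Large, leader payoff -6.
- S3: BR = Small, leader payoff 8.
- S4: BR = Large, leader payoff 6.
- S5: BR = Small, leader payoff 7.
Brio's induced payoffs are -8, -6, 8, 6, 7, so Brio commits to S3. Subgame-perfect outcome: (Small, S3) with payoffs (2, 8).
Now find the simultaneous Nash equilibrium.
Alto's best replies: S1→Small; S2→Large; S3→Small; S4→Large; S5→Small.
Brio's best replies: Small→S2; Medium→S3; Large→S4.
The unique mutual best reply is (Large, S4), giving (7, 6).
Alto earns 2 sequentially versus 7 at the Nash outcome: worse off.

worse off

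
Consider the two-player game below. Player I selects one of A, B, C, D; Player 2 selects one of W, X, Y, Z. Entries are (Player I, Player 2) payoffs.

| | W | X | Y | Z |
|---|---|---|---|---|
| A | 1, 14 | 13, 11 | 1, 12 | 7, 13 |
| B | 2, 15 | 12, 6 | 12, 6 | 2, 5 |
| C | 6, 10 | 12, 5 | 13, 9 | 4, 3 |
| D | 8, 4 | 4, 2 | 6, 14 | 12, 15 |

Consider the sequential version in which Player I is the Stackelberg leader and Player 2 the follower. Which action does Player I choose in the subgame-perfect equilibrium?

Player 2 best-responds to each possible Player I move:
- A: BR = W, leader payoff 1.
- B: BR = W, leader payoff 2.
- C: BR = W, leader payoff 6.
- D: BR = Z, leader payoff 12.
Maximizing over 1, 2, 6, 12, Player I chooses D. Subgame-perfect outcome: (D, Z) with payoffs (12, 15).

D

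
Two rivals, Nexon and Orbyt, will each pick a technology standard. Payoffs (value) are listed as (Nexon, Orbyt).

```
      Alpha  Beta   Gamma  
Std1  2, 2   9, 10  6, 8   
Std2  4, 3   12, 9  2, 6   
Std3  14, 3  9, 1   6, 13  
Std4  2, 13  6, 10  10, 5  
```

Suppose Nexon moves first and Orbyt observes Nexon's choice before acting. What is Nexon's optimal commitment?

Std2

Backward induction with Nexon moving first.
- Std1 → Orbyt plays Beta (best of 2, 10, 8); Nexon gets 9.
- Std2 → Orbyt plays Beta (best of 3, 9, 6); Nexon gets 12.
- Std3 → Orbyt plays Gamma (best of 3, 1, 13); Nexon gets 6.
- Std4 → Orbyt plays Alpha (best of 13, 10, 5); Nexon gets 2.
Maximizing over 9, 12, 6, 2, Nexon chooses Std2. Subgame-perfect outcome: (Std2, Beta) with payoffs (12, 9).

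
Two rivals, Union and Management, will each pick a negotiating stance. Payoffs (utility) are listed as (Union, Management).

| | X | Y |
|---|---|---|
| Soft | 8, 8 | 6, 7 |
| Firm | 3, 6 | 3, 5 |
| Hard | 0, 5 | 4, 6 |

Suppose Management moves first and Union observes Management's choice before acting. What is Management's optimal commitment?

Union best-responds to each possible Management move:
- X: BR = Soft, leader payoff 8.
- Y: BR = Soft, leader payoff 7.
Among 8, 7, the best is 8 at X. Subgame-perfect outcome: (Soft, X) with payoffs (8, 8).

X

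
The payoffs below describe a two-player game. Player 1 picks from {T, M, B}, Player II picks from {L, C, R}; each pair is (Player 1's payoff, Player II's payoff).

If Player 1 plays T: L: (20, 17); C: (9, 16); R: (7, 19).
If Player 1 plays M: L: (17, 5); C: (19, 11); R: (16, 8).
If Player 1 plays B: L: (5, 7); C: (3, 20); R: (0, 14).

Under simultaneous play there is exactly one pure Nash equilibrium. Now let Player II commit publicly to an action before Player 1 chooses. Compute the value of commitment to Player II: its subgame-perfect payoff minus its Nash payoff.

Work backward from Player 1's decision.
- L → Player 1 plays T (best of 20, 17, 5); Player II gets 17.
- C → Player 1 plays M (best of 9, 19, 3); Player II gets 11.
- R → Player 1 plays M (best of 7, 16, 0); Player II gets 8.
Maximizing over 17, 11, 8, Player II chooses L. Subgame-perfect outcome: (T, L) with payoffs (20, 17).
For the simultaneous game, intersect best replies.
Player 1's best replies: L→T; C→M; R→M.
Player II's best replies: T→R; M→C; B→C.
The unique mutual best reply is (M, C), giving (19, 11).
Player II's commitment gain: 17 − 11 = 6.

6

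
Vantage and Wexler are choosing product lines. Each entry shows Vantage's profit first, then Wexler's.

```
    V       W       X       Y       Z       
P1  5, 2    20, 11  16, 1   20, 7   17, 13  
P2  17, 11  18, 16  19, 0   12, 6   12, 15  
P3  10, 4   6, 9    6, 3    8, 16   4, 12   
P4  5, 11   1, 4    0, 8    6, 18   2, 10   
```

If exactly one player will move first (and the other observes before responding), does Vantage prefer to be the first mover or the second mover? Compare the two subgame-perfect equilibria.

first

If Vantage leads: Wexler's best replies are P1→Z, P2→W, P3→Y, P4→Y; Vantage's induced payoffs 17, 18, 8, 6; outcome (P2, W), payoffs (18, 16).
If Wexler leads: Vantage's best replies are V→P2, W→P1, X→P2, Y→P1, Z→P1; Wexler's induced payoffs 11, 11, 0, 7, 13; outcome (P1, Z), payoffs (17, 13).
Vantage gets 18 moving first and 17 moving second, so Vantage prefers to move first.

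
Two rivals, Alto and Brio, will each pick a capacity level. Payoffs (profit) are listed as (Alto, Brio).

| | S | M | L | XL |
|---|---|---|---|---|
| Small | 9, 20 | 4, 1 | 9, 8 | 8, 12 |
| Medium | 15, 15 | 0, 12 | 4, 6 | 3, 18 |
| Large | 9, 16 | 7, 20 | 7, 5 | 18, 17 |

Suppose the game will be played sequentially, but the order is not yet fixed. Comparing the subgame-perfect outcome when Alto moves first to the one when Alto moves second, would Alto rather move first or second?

If Alto leads: Brio's best replies are Small→S, Medium→XL, Large→M; Alto's induced payoffs 9, 3, 7; outcome (Small, S), payoffs (9, 20).
If Brio leads: Alto's best replies are S→Medium, M→Large, L→Small, XL→Large; Brio's induced payoffs 15, 20, 8, 17; outcome (Large, M), payoffs (7, 20).
Alto gets 9 moving first and 7 moving second, so Alto prefers to move first.

first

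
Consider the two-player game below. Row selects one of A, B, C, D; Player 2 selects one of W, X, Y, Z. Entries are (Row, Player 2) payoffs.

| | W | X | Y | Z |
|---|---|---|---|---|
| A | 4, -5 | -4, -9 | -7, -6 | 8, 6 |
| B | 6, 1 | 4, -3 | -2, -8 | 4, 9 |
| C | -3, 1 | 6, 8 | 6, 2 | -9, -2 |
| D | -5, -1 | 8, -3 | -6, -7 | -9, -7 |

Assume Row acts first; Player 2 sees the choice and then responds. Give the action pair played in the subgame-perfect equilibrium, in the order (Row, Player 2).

Backward induction with Row moving first.
- A: Player 2 compares -5, -9, -6, 6 and picks Z; Row would get 8.
- B: Player 2 compares 1, -3, -8, 9 and picks Z; Row would get 4.
- C: Player 2 compares 1, 8, 2, -2 and picks X; Row would get 6.
- D: Player 2 compares -1, -3, -7, -7 and picks W; Row would get -5.
Row's induced payoffs are 8, 4, 6, -5, so Row commits to A. Subgame-perfect outcome: (A, Z) with payoffs (8, 6).

(A, Z)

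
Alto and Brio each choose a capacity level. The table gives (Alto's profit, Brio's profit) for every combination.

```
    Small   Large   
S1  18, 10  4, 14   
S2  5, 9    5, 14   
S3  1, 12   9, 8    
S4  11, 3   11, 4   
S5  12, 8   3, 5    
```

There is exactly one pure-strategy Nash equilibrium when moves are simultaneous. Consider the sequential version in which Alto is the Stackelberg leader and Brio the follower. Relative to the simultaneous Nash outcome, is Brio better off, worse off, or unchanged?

Solve by backward induction (Alto leads).
- S1: BR = Large, leader payoff 4.
- S2: BR = Large, leader payoff 5.
- S3: BR = Small, leader payoff 1.
- S4: BR = Large, leader payoff 11.
- S5: BR = Small, leader payoff 12.
Among 4, 5, 1, 11, 12, the best is 12 at S5. Subgame-perfect outcome: (S5, Small) with payoffs (12, 8).
Under simultaneous play:
Alto's best replies: Small→S1; Large→S4.
Brio's best replies: S1→Large; S2→Large; S3→Small; S4→Large; S5→Small.
The unique mutual best reply is (S4, Large), giving (11, 4).
Brio earns 8 sequentially versus 4 at the Nash outcome: better off.

better off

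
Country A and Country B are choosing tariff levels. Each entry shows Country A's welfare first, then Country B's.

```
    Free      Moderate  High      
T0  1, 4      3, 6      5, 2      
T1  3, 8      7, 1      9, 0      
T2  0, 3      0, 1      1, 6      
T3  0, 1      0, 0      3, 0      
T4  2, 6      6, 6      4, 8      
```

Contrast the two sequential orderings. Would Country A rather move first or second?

If Country A leads: Country B's best replies are T0→Moderate, T1→Free, T2→High, T3→Free, T4→High; Country A's induced payoffs 3, 3, 1, 0, 4; outcome (T4, High), payoffs (4, 8).
If Country B leads: Country A's best replies are Free→T1, Moderate→T1, High→T1; Country B's induced payoffs 8, 1, 0; outcome (T1, Free), payoffs (3, 8).
Country A gets 4 moving first and 3 moving second, so Country A prefers to move first.

first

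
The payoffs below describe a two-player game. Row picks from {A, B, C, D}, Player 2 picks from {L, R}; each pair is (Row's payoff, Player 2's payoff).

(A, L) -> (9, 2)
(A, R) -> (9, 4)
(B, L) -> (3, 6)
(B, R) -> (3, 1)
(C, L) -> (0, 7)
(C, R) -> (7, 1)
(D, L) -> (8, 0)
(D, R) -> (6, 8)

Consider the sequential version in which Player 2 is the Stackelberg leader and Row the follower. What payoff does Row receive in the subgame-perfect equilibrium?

Backward induction with Player 2 moving first.
- L → Row plays A (best of 9, 3, 0, 8); Player 2 gets 2.
- R → Row plays A (best of 9, 3, 7, 6); Player 2 gets 4.
Among 2, 4, the best is 4 at R. Subgame-perfect outcome: (A, R) with payoffs (9, 4).

9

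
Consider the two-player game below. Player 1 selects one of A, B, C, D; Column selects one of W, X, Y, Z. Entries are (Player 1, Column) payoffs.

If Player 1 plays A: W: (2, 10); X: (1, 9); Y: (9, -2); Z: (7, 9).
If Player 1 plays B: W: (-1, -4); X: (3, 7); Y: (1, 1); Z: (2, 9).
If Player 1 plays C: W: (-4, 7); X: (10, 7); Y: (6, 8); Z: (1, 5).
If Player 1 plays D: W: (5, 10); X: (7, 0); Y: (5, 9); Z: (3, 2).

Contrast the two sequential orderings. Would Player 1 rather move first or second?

If Player 1 leads: Column's best replies are A→W, B→Z, C→Y, D→W; Player 1's induced payoffs 2, 2, 6, 5; outcome (C, Y), payoffs (6, 8).
If Column leads: Player 1's best replies are W→D, X→C, Y→A, Z→A; Column's induced payoffs 10, 7, -2, 9; outcome (D, W), payoffs (5, 10).
Player 1 gets 6 moving first and 5 moving second, so Player 1 prefers to move first.

first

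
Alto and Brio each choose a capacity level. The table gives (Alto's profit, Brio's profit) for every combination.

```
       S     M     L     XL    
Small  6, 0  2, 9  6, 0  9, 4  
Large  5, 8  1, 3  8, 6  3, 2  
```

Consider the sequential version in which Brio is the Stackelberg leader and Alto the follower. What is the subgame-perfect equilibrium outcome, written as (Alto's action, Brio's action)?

(Small, M)

Solve by backward induction (Brio leads).
- S → Alto plays Small (best of 6, 5); Brio gets 0.
- M → Alto plays Small (best of 2, 1); Brio gets 9.
- L → Alto plays Large (best of 6, 8); Brio gets 6.
- XL → Alto plays Small (best of 9, 3); Brio gets 4.
Among 0, 9, 6, 4, the best is 9 at M. Subgame-perfect outcome: (Small, M) with payoffs (2, 9).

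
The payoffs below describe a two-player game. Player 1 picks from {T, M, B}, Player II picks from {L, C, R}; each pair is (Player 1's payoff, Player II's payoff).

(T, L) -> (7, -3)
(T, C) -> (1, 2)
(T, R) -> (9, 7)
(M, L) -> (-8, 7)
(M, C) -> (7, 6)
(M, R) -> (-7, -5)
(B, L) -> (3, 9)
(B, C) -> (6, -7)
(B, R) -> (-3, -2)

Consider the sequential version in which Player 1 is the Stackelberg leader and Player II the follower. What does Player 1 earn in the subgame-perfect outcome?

Player II best-responds to each possible Player 1 move:
- T: BR = R, leader payoff 9.
- M: BR = L, leader payoff -8.
- B: BR = L, leader payoff 3.
Among 9, -8, 3, the best is 9 at T. Subgame-perfect outcome: (T, R) with payoffs (9, 7).

9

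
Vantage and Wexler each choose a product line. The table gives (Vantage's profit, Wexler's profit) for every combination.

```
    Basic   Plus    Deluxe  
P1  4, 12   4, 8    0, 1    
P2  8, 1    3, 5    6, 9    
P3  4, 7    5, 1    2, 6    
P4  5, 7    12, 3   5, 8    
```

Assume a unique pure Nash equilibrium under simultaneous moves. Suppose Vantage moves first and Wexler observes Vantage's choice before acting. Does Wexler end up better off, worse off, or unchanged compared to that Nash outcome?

Backward induction with Vantage moving first.
- P1: BR = Basic, leader payoff 4.
- P2: BR = Deluxe, leader payoff 6.
- P3: BR = Basic, leader payoff 4.
- P4: BR = Deluxe, leader payoff 5.
Vantage's induced payoffs are 4, 6, 4, 5, so Vantage commits to P2. Subgame-perfect outcome: (P2, Deluxe) with payoffs (6, 9).
Now find the simultaneous Nash equilibrium.
Vantage's best replies: Basic→P2; Plus→P4; Deluxe→P2.
Wexler's best replies: P1→Basic; P2→Deluxe; P3→Basic; P4→Deluxe.
The unique mutual best reply is (P2, Deluxe), giving (6, 9).
Wexler earns 9 sequentially versus 9 at the Nash outcome: unchanged.

unchanged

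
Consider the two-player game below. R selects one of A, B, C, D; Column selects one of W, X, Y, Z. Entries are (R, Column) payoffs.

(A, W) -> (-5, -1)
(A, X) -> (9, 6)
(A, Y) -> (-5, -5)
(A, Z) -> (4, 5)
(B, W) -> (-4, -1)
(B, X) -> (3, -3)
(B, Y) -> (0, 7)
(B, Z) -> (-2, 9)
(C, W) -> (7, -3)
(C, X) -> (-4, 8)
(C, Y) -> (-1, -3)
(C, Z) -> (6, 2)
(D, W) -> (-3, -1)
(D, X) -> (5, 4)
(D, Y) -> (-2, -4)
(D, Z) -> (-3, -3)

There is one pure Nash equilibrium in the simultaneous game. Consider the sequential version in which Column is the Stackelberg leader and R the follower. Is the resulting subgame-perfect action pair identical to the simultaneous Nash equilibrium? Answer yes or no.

no

Backward induction with Column moving first.
- W: BR = C, leader payoff -3.
- X: BR = A, leader payoff 6.
- Y: BR = B, leader payoff 7.
- Z: BR = C, leader payoff 2.
Maximizing over -3, 6, 7, 2, Column chooses Y. Subgame-perfect outcome: (B, Y) with payoffs (0, 7).
For the simultaneous game, intersect best replies.
R's best replies: W→C; X→A; Y→B; Z→C.
Column's best replies: A→X; B→Z; C→X; D→X.
Only (A, X) has each player best-responding; Nash payoffs (9, 6).
Sequential outcome (B, Y) differs from the Nash profile (A, X).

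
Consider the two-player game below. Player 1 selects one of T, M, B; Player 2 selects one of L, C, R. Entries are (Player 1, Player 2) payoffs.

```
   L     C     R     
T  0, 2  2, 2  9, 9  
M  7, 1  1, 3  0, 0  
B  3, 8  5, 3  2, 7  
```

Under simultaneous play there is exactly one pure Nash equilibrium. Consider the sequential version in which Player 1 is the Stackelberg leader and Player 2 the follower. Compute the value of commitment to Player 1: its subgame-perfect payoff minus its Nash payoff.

0

Solve by backward induction (Player 1 leads).
- T: BR = R, leader payoff 9.
- M: BR = C, leader payoff 1.
- B: BR = L, leader payoff 3.
Maximizing over 9, 1, 3, Player 1 chooses T. Subgame-perfect outcome: (T, R) with payoffs (9, 9).
For the simultaneous game, intersect best replies.
Player 1's best replies: L→M; C→B; R→T.
Player 2's best replies: T→R; M→C; B→L.
Only (T, R) has each player best-responding; Nash payoffs (9, 9).
Player 1's commitment gain: 9 − 9 = 0.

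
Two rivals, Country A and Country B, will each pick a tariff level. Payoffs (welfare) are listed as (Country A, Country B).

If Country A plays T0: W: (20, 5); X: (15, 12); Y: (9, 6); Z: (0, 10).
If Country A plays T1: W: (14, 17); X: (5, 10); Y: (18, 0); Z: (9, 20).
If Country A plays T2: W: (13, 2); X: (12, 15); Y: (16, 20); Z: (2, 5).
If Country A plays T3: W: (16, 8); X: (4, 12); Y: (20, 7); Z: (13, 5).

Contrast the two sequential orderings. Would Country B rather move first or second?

second

If Country A leads: Country B's best replies are T0→X, T1→Z, T2→Y, T3→X; Country A's induced payoffs 15, 9, 16, 4; outcome (T2, Y), payoffs (16, 20).
If Country B leads: Country A's best replies are W→T0, X→T0, Y→T3, Z→T3; Country B's induced payoffs 5, 12, 7, 5; outcome (T0, X), payoffs (15, 12).
Country B gets 12 moving first and 20 moving second, so Country B prefers to move second.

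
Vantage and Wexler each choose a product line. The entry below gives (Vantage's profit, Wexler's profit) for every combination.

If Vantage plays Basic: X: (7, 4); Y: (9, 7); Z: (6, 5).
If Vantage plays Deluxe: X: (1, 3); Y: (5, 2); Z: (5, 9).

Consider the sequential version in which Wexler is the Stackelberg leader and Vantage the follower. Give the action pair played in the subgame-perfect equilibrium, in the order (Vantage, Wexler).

Work backward from Vantage's decision.
- X: Vantage compares 7, 1 and picks Basic; Wexler would get 4.
- Y: Vantage compares 9, 5 and picks Basic; Wexler would get 7.
- Z: Vantage compares 6, 5 and picks Basic; Wexler would get 5.
Among 4, 7, 5, the best is 7 at Y. Subgame-perfect outcome: (Basic, Y) with payoffs (9, 7).

(Basic, Y)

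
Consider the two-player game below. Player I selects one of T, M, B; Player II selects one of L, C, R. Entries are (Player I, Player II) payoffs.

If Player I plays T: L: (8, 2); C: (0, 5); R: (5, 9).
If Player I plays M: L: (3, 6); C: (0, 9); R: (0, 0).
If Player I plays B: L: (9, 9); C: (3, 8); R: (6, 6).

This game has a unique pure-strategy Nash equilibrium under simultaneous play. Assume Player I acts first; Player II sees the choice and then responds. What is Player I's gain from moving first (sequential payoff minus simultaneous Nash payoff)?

Player II best-responds to each possible Player I move:
- T → Player II plays R (best of 2, 5, 9); Player I gets 5.
- M → Player II plays C (best of 6, 9, 0); Player I gets 0.
- B → Player II plays L (best of 9, 8, 6); Player I gets 9.
Maximizing over 5, 0, 9, Player I chooses B. Subgame-perfect outcome: (B, L) with payoffs (9, 9).
Under simultaneous play:
Player I's best replies: L→B; C→B; R→B.
Player II's best replies: T→R; M→C; B→L.
Only (B, L) has each player best-responding; Nash payoffs (9, 9).
Player I's commitment gain: 9 − 9 = 0.

0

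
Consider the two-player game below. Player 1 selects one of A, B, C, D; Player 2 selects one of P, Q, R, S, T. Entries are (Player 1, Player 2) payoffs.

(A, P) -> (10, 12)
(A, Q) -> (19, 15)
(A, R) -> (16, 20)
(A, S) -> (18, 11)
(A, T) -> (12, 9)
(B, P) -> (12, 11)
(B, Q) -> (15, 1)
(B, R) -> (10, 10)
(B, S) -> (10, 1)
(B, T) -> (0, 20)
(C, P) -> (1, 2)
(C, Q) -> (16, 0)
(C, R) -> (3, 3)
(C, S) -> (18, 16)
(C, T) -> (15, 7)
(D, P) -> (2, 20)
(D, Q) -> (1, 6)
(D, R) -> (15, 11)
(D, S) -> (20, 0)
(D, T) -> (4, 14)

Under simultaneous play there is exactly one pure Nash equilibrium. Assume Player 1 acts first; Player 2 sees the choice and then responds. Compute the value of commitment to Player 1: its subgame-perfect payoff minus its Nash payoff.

2

Work backward from Player 2's decision.
- A: Player 2 compares 12, 15, 20, 11, 9 and picks R; Player 1 would get 16.
- B: Player 2 compares 11, 1, 10, 1, 20 and picks T; Player 1 would get 0.
- C: Player 2 compares 2, 0, 3, 16, 7 and picks S; Player 1 would get 18.
- D: Player 2 compares 20, 6, 11, 0, 14 and picks P; Player 1 would get 2.
Player 1's induced payoffs are 16, 0, 18, 2, so Player 1 commits to C. Subgame-perfect outcome: (C, S) with payoffs (18, 16).
Under simultaneous play:
Player 1's best replies: P→B; Q→A; R→A; S→D; T→C.
Player 2's best replies: A→R; B→T; C→S; D→P.
Only (A, R) has each player best-responding; Nash payoffs (16, 20).
Player 1's commitment gain: 18 − 16 = 2.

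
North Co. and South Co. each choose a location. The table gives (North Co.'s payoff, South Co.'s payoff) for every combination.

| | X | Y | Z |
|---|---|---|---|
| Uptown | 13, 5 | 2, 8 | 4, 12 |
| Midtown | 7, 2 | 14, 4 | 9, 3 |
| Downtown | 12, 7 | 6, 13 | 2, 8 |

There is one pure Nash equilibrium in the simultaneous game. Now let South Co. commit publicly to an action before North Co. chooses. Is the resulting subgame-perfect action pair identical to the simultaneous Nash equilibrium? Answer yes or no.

Work backward from North Co.'s decision.
- X → North Co. plays Uptown (best of 13, 7, 12); South Co. gets 5.
- Y → North Co. plays Midtown (best of 2, 14, 6); South Co. gets 4.
- Z → North Co. plays Midtown (best of 4, 9, 2); South Co. gets 3.
South Co.'s induced payoffs are 5, 4, 3, so South Co. commits to X. Subgame-perfect outcome: (Uptown, X) with payoffs (13, 5).
For the simultaneous game, intersect best replies.
North Co.'s best replies: X→Uptown; Y→Midtown; Z→Midtown.
South Co.'s best replies: Uptown→Z; Midtown→Y; Downtown→Y.
The unique mutual best reply is (Midtown, Y), giving (14, 4).
Sequential outcome (Uptown, X) differs from the Nash profile (Midtown, Y).

no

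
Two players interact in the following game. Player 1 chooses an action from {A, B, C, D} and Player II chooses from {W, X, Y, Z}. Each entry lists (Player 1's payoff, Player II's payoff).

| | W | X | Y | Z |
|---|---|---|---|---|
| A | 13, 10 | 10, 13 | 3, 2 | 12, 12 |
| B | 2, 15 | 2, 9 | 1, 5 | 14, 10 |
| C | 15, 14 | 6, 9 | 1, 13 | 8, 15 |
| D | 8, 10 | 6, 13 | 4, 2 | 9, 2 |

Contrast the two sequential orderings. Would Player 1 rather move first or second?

If Player 1 leads: Player II's best replies are A→X, B→W, C→Z, D→X; Player 1's induced payoffs 10, 2, 8, 6; outcome (A, X), payoffs (10, 13).
If Player II leads: Player 1's best replies are W→C, X→A, Y→D, Z→B; Player II's induced payoffs 14, 13, 2, 10; outcome (C, W), payoffs (15, 14).
Player 1 gets 10 moving first and 15 moving second, so Player 1 prefers to move second.

second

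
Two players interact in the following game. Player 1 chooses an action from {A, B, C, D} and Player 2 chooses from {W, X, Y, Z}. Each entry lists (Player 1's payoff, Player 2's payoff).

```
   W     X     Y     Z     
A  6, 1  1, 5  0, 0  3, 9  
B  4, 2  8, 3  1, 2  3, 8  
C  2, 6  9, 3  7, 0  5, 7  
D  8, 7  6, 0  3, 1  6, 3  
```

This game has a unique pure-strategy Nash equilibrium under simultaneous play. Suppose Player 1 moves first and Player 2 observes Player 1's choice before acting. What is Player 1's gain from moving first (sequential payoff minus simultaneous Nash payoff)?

Backward induction with Player 1 moving first.
- A → Player 2 plays Z (best of 1, 5, 0, 9); Player 1 gets 3.
- B → Player 2 plays Z (best of 2, 3, 2, 8); Player 1 gets 3.
- C → Player 2 plays Z (best of 6, 3, 0, 7); Player 1 gets 5.
- D → Player 2 plays W (best of 7, 0, 1, 3); Player 1 gets 8.
Player 1's induced payoffs are 3, 3, 5, 8, so Player 1 commits to D. Subgame-perfect outcome: (D, W) with payoffs (8, 7).
For the simultaneous game, intersect best replies.
Player 1's best replies: W→D; X→C; Y→C; Z→D.
Player 2's best replies: A→Z; B→Z; C→Z; D→W.
Only (D, W) has each player best-responding; Nash payoffs (8, 7).
Player 1's commitment gain: 8 − 8 = 0.

0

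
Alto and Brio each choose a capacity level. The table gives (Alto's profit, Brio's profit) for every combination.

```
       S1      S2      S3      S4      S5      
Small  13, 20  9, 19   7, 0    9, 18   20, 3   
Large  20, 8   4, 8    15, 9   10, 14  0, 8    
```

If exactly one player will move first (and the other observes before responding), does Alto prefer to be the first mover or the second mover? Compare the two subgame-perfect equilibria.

If Alto leads: Brio's best replies are Small→S1, Large→S4; Alto's induced payoffs 13, 10; outcome (Small, S1), payoffs (13, 20).
If Brio leads: Alto's best replies are S1→Large, S2→Small, S3→Large, S4→Large, S5→Small; Brio's induced payoffs 8, 19, 9, 14, 3; outcome (Small, S2), payoffs (9, 19).
Alto gets 13 moving first and 9 moving second, so Alto prefers to move first.

first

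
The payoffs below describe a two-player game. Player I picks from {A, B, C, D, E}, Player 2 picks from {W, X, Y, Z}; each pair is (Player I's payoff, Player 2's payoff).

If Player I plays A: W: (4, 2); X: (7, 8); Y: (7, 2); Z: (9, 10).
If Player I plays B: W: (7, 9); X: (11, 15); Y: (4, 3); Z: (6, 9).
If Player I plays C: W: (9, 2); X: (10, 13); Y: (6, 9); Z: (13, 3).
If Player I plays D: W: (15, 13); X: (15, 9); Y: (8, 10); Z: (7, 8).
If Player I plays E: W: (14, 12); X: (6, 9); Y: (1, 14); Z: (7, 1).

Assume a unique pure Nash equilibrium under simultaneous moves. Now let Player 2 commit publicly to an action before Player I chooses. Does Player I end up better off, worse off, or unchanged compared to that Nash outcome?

Solve by backward induction (Player 2 leads).
- W: BR = D, leader payoff 13.
- X: BR = D, leader payoff 9.
- Y: BR = D, leader payoff 10.
- Z: BR = C, leader payoff 3.
Maximizing over 13, 9, 10, 3, Player 2 chooses W. Subgame-perfect outcome: (D, W) with payoffs (15, 13).
Now find the simultaneous Nash equilibrium.
Player I's best replies: W→D; X→D; Y→D; Z→C.
Player 2's best replies: A→Z; B→X; C→X; D→W; E→Y.
The unique mutual best reply is (D, W), giving (15, 13).
Player I earns 15 sequentially versus 15 at the Nash outcome: unchanged.

unchanged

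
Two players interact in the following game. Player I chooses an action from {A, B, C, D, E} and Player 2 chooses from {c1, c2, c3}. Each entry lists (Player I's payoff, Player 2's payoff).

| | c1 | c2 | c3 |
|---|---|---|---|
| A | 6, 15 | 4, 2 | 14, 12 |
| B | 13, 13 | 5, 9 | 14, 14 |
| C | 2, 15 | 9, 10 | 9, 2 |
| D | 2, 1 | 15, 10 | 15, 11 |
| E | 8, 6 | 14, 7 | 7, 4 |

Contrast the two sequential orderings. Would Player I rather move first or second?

If Player I leads: Player 2's best replies are A→c1, B→c3, C→c1, D→c3, E→c2; Player I's induced payoffs 6, 14, 2, 15, 14; outcome (D, c3), payoffs (15, 11).
If Player 2 leads: Player I's best replies are c1→B, c2→D, c3→D; Player 2's induced payoffs 13, 10, 11; outcome (B, c1), payoffs (13, 13).
Player I gets 15 moving first and 13 moving second, so Player I prefers to move first.

first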